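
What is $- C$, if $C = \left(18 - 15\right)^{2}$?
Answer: $-9$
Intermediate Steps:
$C = 9$ ($C = 3^{2} = 9$)
$- C = \left(-1\right) 9 = -9$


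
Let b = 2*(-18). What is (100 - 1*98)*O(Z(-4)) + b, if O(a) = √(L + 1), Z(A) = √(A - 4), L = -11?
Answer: -36 + 2*I*√10 ≈ -36.0 + 6.3246*I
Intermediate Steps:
Z(A) = √(-4 + A)
O(a) = I*√10 (O(a) = √(-11 + 1) = √(-10) = I*√10)
b = -36
(100 - 1*98)*O(Z(-4)) + b = (100 - 1*98)*(I*√10) - 36 = (100 - 98)*(I*√10) - 36 = 2*(I*√10) - 36 = 2*I*√10 - 36 = -36 + 2*I*√10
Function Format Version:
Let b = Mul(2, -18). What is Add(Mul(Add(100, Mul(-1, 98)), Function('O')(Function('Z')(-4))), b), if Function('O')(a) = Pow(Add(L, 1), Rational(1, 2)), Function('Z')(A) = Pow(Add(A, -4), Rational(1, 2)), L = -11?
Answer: Add(-36, Mul(2, I, Pow(10, Rational(1, 2)))) ≈ Add(-36.000, Mul(6.3246, I))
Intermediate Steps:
Function('Z')(A) = Pow(Add(-4, A), Rational(1, 2))
Function('O')(a) = Mul(I, Pow(10, Rational(1, 2))) (Function('O')(a) = Pow(Add(-11, 1), Rational(1, 2)) = Pow(-10, Rational(1, 2)) = Mul(I, Pow(10, Rational(1, 2))))
b = -36
Add(Mul(Add(100, Mul(-1, 98)), Function('O')(Function('Z')(-4))), b) = Add(Mul(Add(100, Mul(-1, 98)), Mul(I, Pow(10, Rational(1, 2)))), -36) = Add(Mul(Add(100, -98), Mul(I, Pow(10, Rational(1, 2)))), -36) = Add(Mul(2, Mul(I, Pow(10, Rational(1, 2)))), -36) = Add(Mul(2, I, Pow(10, Rational(1, 2))), -36) = Add(-36, Mul(2, I, Pow(10, Rational(1, 2))))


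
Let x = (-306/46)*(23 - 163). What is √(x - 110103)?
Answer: I*√57751827/23 ≈ 330.41*I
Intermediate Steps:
x = 21420/23 (x = -306*1/46*(-140) = -153/23*(-140) = 21420/23 ≈ 931.30)
√(x - 110103) = √(21420/23 - 110103) = √(-2510949/23) = I*√57751827/23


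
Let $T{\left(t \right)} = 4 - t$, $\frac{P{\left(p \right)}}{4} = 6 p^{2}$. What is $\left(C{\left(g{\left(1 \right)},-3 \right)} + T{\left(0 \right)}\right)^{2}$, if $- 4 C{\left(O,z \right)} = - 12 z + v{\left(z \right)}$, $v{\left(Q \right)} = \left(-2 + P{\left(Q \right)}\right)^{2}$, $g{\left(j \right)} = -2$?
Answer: $131194116$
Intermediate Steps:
$P{\left(p \right)} = 24 p^{2}$ ($P{\left(p \right)} = 4 \cdot 6 p^{2} = 24 p^{2}$)
$v{\left(Q \right)} = \left(-2 + 24 Q^{2}\right)^{2}$
$C{\left(O,z \right)} = - \left(-1 + 12 z^{2}\right)^{2} + 3 z$ ($C{\left(O,z \right)} = - \frac{- 12 z + 4 \left(-1 + 12 z^{2}\right)^{2}}{4} = - \left(-1 + 12 z^{2}\right)^{2} + 3 z$)
$\left(C{\left(g{\left(1 \right)},-3 \right)} + T{\left(0 \right)}\right)^{2} = \left(\left(- \left(-1 + 12 \left(-3\right)^{2}\right)^{2} + 3 \left(-3\right)\right) + \left(4 - 0\right)\right)^{2} = \left(\left(- \left(-1 + 12 \cdot 9\right)^{2} - 9\right) + \left(4 + 0\right)\right)^{2} = \left(\left(- \left(-1 + 108\right)^{2} - 9\right) + 4\right)^{2} = \left(\left(- 107^{2} - 9\right) + 4\right)^{2} = \left(\left(\left(-1\right) 11449 - 9\right) + 4\right)^{2} = \left(\left(-11449 - 9\right) + 4\right)^{2} = \left(-11458 + 4\right)^{2} = \left(-11454\right)^{2} = 131194116$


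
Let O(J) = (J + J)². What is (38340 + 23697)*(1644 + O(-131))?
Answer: 4360456656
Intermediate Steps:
O(J) = 4*J² (O(J) = (2*J)² = 4*J²)
(38340 + 23697)*(1644 + O(-131)) = (38340 + 23697)*(1644 + 4*(-131)²) = 62037*(1644 + 4*17161) = 62037*(1644 + 68644) = 62037*70288 = 4360456656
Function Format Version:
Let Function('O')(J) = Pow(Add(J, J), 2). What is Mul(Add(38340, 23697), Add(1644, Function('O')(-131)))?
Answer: 4360456656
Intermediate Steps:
Function('O')(J) = Mul(4, Pow(J, 2)) (Function('O')(J) = Pow(Mul(2, J), 2) = Mul(4, Pow(J, 2)))
Mul(Add(38340, 23697), Add(1644, Function('O')(-131))) = Mul(Add(38340, 23697), Add(1644, Mul(4, Pow(-131, 2)))) = Mul(62037, Add(1644, Mul(4, 17161))) = Mul(62037, Add(1644, 68644)) = Mul(62037, 70288) = 4360456656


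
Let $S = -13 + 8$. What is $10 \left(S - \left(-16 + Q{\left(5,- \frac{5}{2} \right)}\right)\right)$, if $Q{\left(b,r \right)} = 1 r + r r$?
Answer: $\frac{145}{2} \approx 72.5$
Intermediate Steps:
$S = -5$
$Q{\left(b,r \right)} = r + r^{2}$
$10 \left(S - \left(-16 + Q{\left(5,- \frac{5}{2} \right)}\right)\right) = 10 \left(-5 + \left(16 - - \frac{5}{2} \left(1 - \frac{5}{2}\right)\right)\right) = 10 \left(-5 + \left(16 - \left(-5\right) \frac{1}{2} \left(1 - \frac{5}{2}\right)\right)\right) = 10 \left(-5 + \left(16 - - \frac{5 \left(1 - \frac{5}{2}\right)}{2}\right)\right) = 10 \left(-5 + \left(16 - \left(- \frac{5}{2}\right) \left(- \frac{3}{2}\right)\right)\right) = 10 \left(-5 + \left(16 - \frac{15}{4}\right)\right) = 10 \left(-5 + \frac{49}{4}\right) = 10 \cdot \frac{29}{4} = \frac{145}{2}$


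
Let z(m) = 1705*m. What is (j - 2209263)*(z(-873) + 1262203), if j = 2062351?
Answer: 33240602944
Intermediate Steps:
(j - 2209263)*(z(-873) + 1262203) = (2062351 - 2209263)*(1705*(-873) + 1262203) = -146912*(-1488465 + 1262203) = -146912*(-226262) = 33240602944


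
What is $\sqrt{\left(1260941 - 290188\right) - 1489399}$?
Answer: $i \sqrt{518646} \approx 720.17 i$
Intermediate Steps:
$\sqrt{\left(1260941 - 290188\right) - 1489399} = \sqrt{970753 - 1489399} = \sqrt{-518646} = i \sqrt{518646}$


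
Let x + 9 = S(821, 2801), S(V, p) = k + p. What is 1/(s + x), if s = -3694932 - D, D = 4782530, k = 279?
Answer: -1/8474391 ≈ -1.1800e-7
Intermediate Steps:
S(V, p) = 279 + p
x = 3071 (x = -9 + (279 + 2801) = -9 + 3080 = 3071)
s = -8477462 (s = -3694932 - 1*4782530 = -3694932 - 4782530 = -8477462)
1/(s + x) = 1/(-8477462 + 3071) = 1/(-8474391) = -1/8474391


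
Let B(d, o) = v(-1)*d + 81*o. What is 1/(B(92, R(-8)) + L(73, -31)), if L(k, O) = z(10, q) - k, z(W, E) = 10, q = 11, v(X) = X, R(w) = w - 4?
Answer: -1/1127 ≈ -0.00088731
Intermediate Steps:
R(w) = -4 + w
B(d, o) = -d + 81*o
L(k, O) = 10 - k
1/(B(92, R(-8)) + L(73, -31)) = 1/((-1*92 + 81*(-4 - 8)) + (10 - 1*73)) = 1/((-92 + 81*(-12)) + (10 - 73)) = 1/((-92 - 972) - 63) = 1/(-1064 - 63) = 1/(-1127) = -1/1127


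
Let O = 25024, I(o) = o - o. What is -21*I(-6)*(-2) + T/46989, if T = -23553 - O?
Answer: -48577/46989 ≈ -1.0338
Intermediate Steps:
I(o) = 0
T = -48577 (T = -23553 - 1*25024 = -23553 - 25024 = -48577)
-21*I(-6)*(-2) + T/46989 = -21*0*(-2) - 48577/46989 = 0*(-2) - 48577*1/46989 = 0 - 48577/46989 = -48577/46989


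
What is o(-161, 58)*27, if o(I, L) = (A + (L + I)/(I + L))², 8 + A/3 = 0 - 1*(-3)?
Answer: 5292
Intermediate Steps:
A = -15 (A = -24 + 3*(0 - 1*(-3)) = -24 + 3*(0 + 3) = -24 + 3*3 = -24 + 9 = -15)
o(I, L) = 196 (o(I, L) = (-15 + (L + I)/(I + L))² = (-15 + (I + L)/(I + L))² = (-15 + 1)² = (-14)² = 196)
o(-161, 58)*27 = 196*27 = 5292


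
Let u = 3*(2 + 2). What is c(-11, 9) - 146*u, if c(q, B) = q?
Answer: -1763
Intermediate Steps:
u = 12 (u = 3*4 = 12)
c(-11, 9) - 146*u = -11 - 146*12 = -11 - 1752 = -1763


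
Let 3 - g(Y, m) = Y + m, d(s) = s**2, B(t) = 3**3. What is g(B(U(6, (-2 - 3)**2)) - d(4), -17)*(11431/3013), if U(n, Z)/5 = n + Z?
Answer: 4473/131 ≈ 34.145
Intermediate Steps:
U(n, Z) = 5*Z + 5*n (U(n, Z) = 5*(n + Z) = 5*(Z + n) = 5*Z + 5*n)
B(t) = 27
g(Y, m) = 3 - Y - m (g(Y, m) = 3 - (Y + m) = 3 + (-Y - m) = 3 - Y - m)
g(B(U(6, (-2 - 3)**2)) - d(4), -17)*(11431/3013) = (3 - (27 - 1*4**2) - 1*(-17))*(11431/3013) = (3 - (27 - 1*16) + 17)*(11431*(1/3013)) = (3 - (27 - 16) + 17)*(497/131) = (3 - 1*11 + 17)*(497/131) = (3 - 11 + 17)*(497/131) = 9*(497/131) = 4473/131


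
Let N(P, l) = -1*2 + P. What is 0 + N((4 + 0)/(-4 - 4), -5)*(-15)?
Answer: 75/2 ≈ 37.500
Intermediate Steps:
N(P, l) = -2 + P
0 + N((4 + 0)/(-4 - 4), -5)*(-15) = 0 + (-2 + (4 + 0)/(-4 - 4))*(-15) = 0 + (-2 + 4/(-8))*(-15) = 0 + (-2 + 4*(-⅛))*(-15) = 0 + (-2 - ½)*(-15) = 0 - 5/2*(-15) = 0 + 75/2 = 75/2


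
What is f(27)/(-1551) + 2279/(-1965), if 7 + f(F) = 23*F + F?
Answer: -1598098/1015905 ≈ -1.5731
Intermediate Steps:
f(F) = -7 + 24*F (f(F) = -7 + (23*F + F) = -7 + 24*F)
f(27)/(-1551) + 2279/(-1965) = (-7 + 24*27)/(-1551) + 2279/(-1965) = (-7 + 648)*(-1/1551) + 2279*(-1/1965) = 641*(-1/1551) - 2279/1965 = -641/1551 - 2279/1965 = -1598098/1015905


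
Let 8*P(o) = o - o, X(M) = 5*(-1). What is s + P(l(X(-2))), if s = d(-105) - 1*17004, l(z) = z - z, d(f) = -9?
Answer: -17013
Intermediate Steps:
X(M) = -5
l(z) = 0
P(o) = 0 (P(o) = (o - o)/8 = (1/8)*0 = 0)
s = -17013 (s = -9 - 1*17004 = -9 - 17004 = -17013)
s + P(l(X(-2))) = -17013 + 0 = -17013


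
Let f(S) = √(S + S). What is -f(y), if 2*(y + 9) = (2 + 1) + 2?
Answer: -I*√13 ≈ -3.6056*I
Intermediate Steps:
y = -13/2 (y = -9 + ((2 + 1) + 2)/2 = -9 + (3 + 2)/2 = -9 + (½)*5 = -9 + 5/2 = -13/2 ≈ -6.5000)
f(S) = √2*√S (f(S) = √(2*S) = √2*√S)
-f(y) = -√2*√(-13/2) = -√2*I*√26/2 = -I*√13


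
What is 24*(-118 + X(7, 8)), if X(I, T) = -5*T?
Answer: -3792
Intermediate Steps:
24*(-118 + X(7, 8)) = 24*(-118 - 5*8) = 24*(-118 - 40) = 24*(-158) = -3792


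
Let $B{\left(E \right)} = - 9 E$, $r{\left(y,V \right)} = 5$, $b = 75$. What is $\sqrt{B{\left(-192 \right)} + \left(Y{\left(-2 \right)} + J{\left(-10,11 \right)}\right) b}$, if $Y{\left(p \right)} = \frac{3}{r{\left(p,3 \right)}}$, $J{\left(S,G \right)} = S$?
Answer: $\sqrt{1023} \approx 31.984$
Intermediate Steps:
$Y{\left(p \right)} = \frac{3}{5}$
$\sqrt{B{\left(-192 \right)} + \left(Y{\left(-2 \right)} + J{\left(-10,11 \right)}\right) b} = \sqrt{\left(-9\right) \left(-192\right) + \left(\frac{3}{5} - 10\right) 75} = \sqrt{1728 - 705} = \sqrt{1023}$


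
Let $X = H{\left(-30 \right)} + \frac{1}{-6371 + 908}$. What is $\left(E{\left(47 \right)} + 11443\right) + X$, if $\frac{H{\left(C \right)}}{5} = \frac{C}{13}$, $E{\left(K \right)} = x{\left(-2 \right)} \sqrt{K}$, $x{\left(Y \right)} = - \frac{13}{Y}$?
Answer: $\frac{811850954}{71019} + \frac{13 \sqrt{47}}{2} \approx 11476.0$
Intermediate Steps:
$E{\left(K \right)} = \frac{13 \sqrt{K}}{2}$ ($E{\left(K \right)} = - \frac{13}{-2} \sqrt{K} = \left(-13\right) \left(- \frac{1}{2}\right) \sqrt{K} = \frac{13 \sqrt{K}}{2}$)
$H{\left(C \right)} = \frac{5 C}{13}$ ($H{\left(C \right)} = 5 \frac{C}{13} = \frac{5 C}{13}$)
$X = - \frac{819463}{71019}$ ($X = \frac{5}{13} \left(-30\right) + \frac{1}{-6371 + 908} = - \frac{150}{13} + \frac{1}{-5463} = - \frac{150}{13} - \frac{1}{5463} = - \frac{819463}{71019} \approx -11.539$)
$\left(E{\left(47 \right)} + 11443\right) + X = \left(\frac{13 \sqrt{47}}{2} + 11443\right) - \frac{819463}{71019} = \left(11443 + \frac{13 \sqrt{47}}{2}\right) - \frac{819463}{71019} = \frac{811850954}{71019} + \frac{13 \sqrt{47}}{2}$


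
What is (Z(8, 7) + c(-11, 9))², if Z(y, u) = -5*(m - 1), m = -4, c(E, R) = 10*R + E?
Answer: 10816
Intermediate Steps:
c(E, R) = E + 10*R
Z(y, u) = 25 (Z(y, u) = -5*(-4 - 1) = -5*(-5) = 25)
(Z(8, 7) + c(-11, 9))² = (25 + (-11 + 10*9))² = (25 + (-11 + 90))² = (25 + 79)² = 104² = 10816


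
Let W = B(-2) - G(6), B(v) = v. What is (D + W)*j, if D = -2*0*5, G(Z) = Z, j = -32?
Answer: 256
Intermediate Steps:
D = 0 (D = 0*5 = 0)
W = -8 (W = -2 - 1*6 = -2 - 6 = -8)
(D + W)*j = (0 - 8)*(-32) = -8*(-32) = 256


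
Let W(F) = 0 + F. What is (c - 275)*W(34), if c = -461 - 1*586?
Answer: -44948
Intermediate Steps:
W(F) = F
c = -1047 (c = -461 - 586 = -1047)
(c - 275)*W(34) = (-1047 - 275)*34 = -1322*34 = -44948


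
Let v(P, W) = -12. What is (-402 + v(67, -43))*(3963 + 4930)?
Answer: -3681702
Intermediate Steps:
(-402 + v(67, -43))*(3963 + 4930) = (-402 - 12)*(3963 + 4930) = -414*8893 = -3681702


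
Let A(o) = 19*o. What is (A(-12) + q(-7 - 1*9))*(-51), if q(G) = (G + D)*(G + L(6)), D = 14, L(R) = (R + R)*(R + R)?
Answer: 24684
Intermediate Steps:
L(R) = 4*R**2 (L(R) = (2*R)*(2*R) = 4*R**2)
q(G) = (14 + G)*(144 + G) (q(G) = (G + 14)*(G + 4*6**2) = (14 + G)*(G + 4*36) = (14 + G)*(G + 144) = (14 + G)*(144 + G))
(A(-12) + q(-7 - 1*9))*(-51) = (19*(-12) + (2016 + (-7 - 1*9)**2 + 158*(-7 - 1*9)))*(-51) = (-228 + (2016 + (-7 - 9)**2 + 158*(-7 - 9)))*(-51) = (-228 + (2016 + (-16)**2 + 158*(-16)))*(-51) = (-228 + (2016 + 256 - 2528))*(-51) = (-228 - 256)*(-51) = -484*(-51) = 24684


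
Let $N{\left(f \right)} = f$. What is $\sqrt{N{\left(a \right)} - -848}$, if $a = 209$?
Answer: $\sqrt{1057} \approx 32.512$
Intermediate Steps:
$\sqrt{N{\left(a \right)} - -848} = \sqrt{209 - -848} = \sqrt{209 + \left(855 - 7\right)} = \sqrt{209 + 848} = \sqrt{1057}$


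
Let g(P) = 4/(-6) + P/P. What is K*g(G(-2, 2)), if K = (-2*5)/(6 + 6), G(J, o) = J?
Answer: -5/18 ≈ -0.27778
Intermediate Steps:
g(P) = 1/3 (g(P) = 4*(-1/6) + 1 = -2/3 + 1 = 1/3)
K = -5/6 (K = -10/12 = -10*1/12 = -5/6 ≈ -0.83333)
K*g(G(-2, 2)) = -5/6*1/3 = -5/18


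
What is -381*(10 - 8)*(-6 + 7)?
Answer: -762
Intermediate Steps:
-381*(10 - 8)*(-6 + 7) = -762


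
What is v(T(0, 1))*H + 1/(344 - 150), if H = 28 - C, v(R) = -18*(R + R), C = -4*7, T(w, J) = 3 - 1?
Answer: -782207/194 ≈ -4032.0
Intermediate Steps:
T(w, J) = 2
C = -28
v(R) = -36*R
H = 56 (H = 28 - 1*(-28) = 28 + 28 = 56)
v(T(0, 1))*H + 1/(344 - 150) = -36*2*56 + 1/(344 - 150) = -72*56 + 1/194 = -4032 + 1/194 = -782207/194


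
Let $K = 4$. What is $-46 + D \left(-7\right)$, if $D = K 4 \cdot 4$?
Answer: $-494$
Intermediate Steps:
$D = 64$ ($D = 4 \cdot 4 \cdot 4 = 16 \cdot 4 = 64$)
$-46 + D \left(-7\right) = -46 + 64 \left(-7\right) = -46 - 448 = -494$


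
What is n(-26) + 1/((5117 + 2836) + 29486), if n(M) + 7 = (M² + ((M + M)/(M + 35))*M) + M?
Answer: 267277030/336951 ≈ 793.22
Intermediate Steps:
n(M) = -7 + M + M² + 2*M²/(35 + M) (n(M) = -7 + ((M² + ((M + M)/(M + 35))*M) + M) = -7 + ((M² + ((2*M)/(35 + M))*M) + M) = -7 + ((M² + (2*M/(35 + M))*M) + M) = -7 + ((M² + 2*M²/(35 + M)) + M) = -7 + (M + M² + 2*M²/(35 + M)) = -7 + M + M² + 2*M²/(35 + M))
n(-26) + 1/((5117 + 2836) + 29486) = (-245 + (-26)³ + 28*(-26) + 38*(-26)²)/(35 - 26) + 1/((5117 + 2836) + 29486) = (-245 - 17576 - 728 + 38*676)/9 + 1/(7953 + 29486) = (-245 - 17576 - 728 + 25688)/9 + 1/37439 = (⅑)*7139 + 1/37439 = 7139/9 + 1/37439 = 267277030/336951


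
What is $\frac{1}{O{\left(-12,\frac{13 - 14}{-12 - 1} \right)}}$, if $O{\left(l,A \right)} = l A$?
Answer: $- \frac{13}{12} \approx -1.0833$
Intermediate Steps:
$O{\left(l,A \right)} = A l$
$\frac{1}{O{\left(-12,\frac{13 - 14}{-12 - 1} \right)}} = \frac{1}{\frac{13 - 14}{-12 - 1} \left(-12\right)} = \frac{1}{- \frac{1}{-13} \left(-12\right)} = \frac{1}{\left(-1\right) \left(- \frac{1}{13}\right) \left(-12\right)} = \frac{1}{\frac{1}{13} \left(-12\right)} = \frac{1}{- \frac{12}{13}} = - \frac{13}{12}$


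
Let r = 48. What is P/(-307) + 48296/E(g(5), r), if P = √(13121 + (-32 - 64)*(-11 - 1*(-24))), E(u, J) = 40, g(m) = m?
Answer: 6037/5 - √11873/307 ≈ 1207.0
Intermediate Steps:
P = √11873 (P = √(13121 - 96*(-11 + 24)) = √(13121 - 96*13) = √(13121 - 1248) = √11873 ≈ 108.96)
P/(-307) + 48296/E(g(5), r) = √11873/(-307) + 48296/40 = √11873*(-1/307) + 48296*(1/40) = -√11873/307 + 6037/5 = 6037/5 - √11873/307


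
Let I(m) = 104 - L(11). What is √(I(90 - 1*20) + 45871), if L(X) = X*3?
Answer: √45942 ≈ 214.34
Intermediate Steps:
L(X) = 3*X
I(m) = 71 (I(m) = 104 - 3*11 = 104 - 1*33 = 104 - 33 = 71)
√(I(90 - 1*20) + 45871) = √(71 + 45871) = √45942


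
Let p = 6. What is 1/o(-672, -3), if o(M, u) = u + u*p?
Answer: -1/21 ≈ -0.047619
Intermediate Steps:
o(M, u) = 7*u (o(M, u) = u + u*6 = u + 6*u = 7*u)
1/o(-672, -3) = 1/(7*(-3)) = 1/(-21) = -1/21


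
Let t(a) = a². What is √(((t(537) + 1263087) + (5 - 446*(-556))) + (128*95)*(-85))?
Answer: 3*√85093 ≈ 875.12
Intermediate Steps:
√(((t(537) + 1263087) + (5 - 446*(-556))) + (128*95)*(-85)) = √(((537² + 1263087) + (5 - 446*(-556))) + (128*95)*(-85)) = √(((288369 + 1263087) + (5 + 247976)) + 12160*(-85)) = √((1551456 + 247981) - 1033600) = √(1799437 - 1033600) = √765837 = 3*√85093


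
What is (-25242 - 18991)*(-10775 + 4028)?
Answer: 298440051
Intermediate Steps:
(-25242 - 18991)*(-10775 + 4028) = -44233*(-6747) = 298440051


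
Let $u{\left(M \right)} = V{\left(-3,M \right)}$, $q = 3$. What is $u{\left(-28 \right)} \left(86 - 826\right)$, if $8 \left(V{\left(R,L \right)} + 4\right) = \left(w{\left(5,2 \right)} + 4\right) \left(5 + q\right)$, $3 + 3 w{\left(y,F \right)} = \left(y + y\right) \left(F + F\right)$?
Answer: $- \frac{27380}{3} \approx -9126.7$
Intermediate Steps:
$w{\left(y,F \right)} = -1 + \frac{4 F y}{3}$ ($w{\left(y,F \right)} = -1 + \frac{\left(y + y\right) \left(F + F\right)}{3} = -1 + \frac{2 y 2 F}{3} = -1 + \frac{4 F y}{3}$)
$V{\left(R,L \right)} = \frac{37}{3}$ ($V{\left(R,L \right)} = -4 + \frac{\left(\left(-1 + \frac{4}{3} \cdot 2 \cdot 5\right) + 4\right) \left(5 + 3\right)}{8} = -4 + \frac{\left(\left(-1 + \frac{40}{3}\right) + 4\right) 8}{8} = -4 + \frac{\left(\frac{37}{3} + 4\right) 8}{8} = -4 + \frac{\frac{49}{3} \cdot 8}{8} = -4 + \frac{1}{8} \cdot \frac{392}{3} = -4 + \frac{49}{3} = \frac{37}{3}$)
$u{\left(M \right)} = \frac{37}{3}$
$u{\left(-28 \right)} \left(86 - 826\right) = \frac{37 \left(86 - 826\right)}{3} = \frac{37}{3} \left(-740\right) = - \frac{27380}{3}$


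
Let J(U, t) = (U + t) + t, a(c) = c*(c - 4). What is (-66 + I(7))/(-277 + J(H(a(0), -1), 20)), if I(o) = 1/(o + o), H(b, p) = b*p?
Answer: 923/3318 ≈ 0.27818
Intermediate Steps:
a(c) = c*(-4 + c)
I(o) = 1/(2*o)
J(U, t) = U + 2*t
(-66 + I(7))/(-277 + J(H(a(0), -1), 20)) = (-66 + (1/2)/7)/(-277 + ((0*(-4 + 0))*(-1) + 2*20)) = (-66 + (1/2)*(1/7))/(-277 + ((0*(-4))*(-1) + 40)) = (-66 + 1/14)/(-277 + (0*(-1) + 40)) = -923/(14*(-277 + (0 + 40))) = -923/(14*(-277 + 40)) = -923/14/(-237) = -923/14*(-1/237) = 923/3318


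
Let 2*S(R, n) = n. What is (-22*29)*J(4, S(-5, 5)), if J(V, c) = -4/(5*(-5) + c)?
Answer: -5104/45 ≈ -113.42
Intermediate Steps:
S(R, n) = n/2
J(V, c) = -4/(-25 + c)
(-22*29)*J(4, S(-5, 5)) = (-22*29)*(-4/(-25 + (½)*5)) = -(-2552)/(-25 + 5/2) = -(-2552)/(-45/2) = -(-2552)*(-2)/45 = -638*8/45 = -5104/45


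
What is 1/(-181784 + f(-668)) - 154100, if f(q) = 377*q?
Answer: -66820842001/433620 ≈ -1.5410e+5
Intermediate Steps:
1/(-181784 + f(-668)) - 154100 = 1/(-181784 + 377*(-668)) - 154100 = 1/(-181784 - 251836) - 154100 = 1/(-433620) - 154100 = -1/433620 - 154100 = -66820842001/433620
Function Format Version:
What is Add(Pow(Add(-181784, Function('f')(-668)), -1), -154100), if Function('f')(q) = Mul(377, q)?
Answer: Rational(-66820842001, 433620) ≈ -1.5410e+5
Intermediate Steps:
Add(Pow(Add(-181784, Function('f')(-668)), -1), -154100) = Add(Pow(Add(-181784, Mul(377, -668)), -1), -154100) = Add(Pow(Add(-181784, -251836), -1), -154100) = Add(Pow(-433620, -1), -154100) = Add(Rational(-1, 433620), -154100) = Rational(-66820842001, 433620)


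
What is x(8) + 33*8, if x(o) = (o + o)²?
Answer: 520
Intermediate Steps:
x(o) = 4*o² (x(o) = (2*o)² = 4*o²)
x(8) + 33*8 = 4*8² + 33*8 = 4*64 + 264 = 256 + 264 = 520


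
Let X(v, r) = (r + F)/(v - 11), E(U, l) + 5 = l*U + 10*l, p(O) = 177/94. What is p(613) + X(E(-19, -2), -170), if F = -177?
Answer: -8066/47 ≈ -171.62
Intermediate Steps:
p(O) = 177/94 (p(O) = 177*(1/94) = 177/94)
E(U, l) = -5 + 10*l + U*l (E(U, l) = -5 + (l*U + 10*l) = -5 + (U*l + 10*l) = -5 + (10*l + U*l) = -5 + 10*l + U*l)
X(v, r) = (-177 + r)/(-11 + v) (X(v, r) = (r - 177)/(v - 11) = (-177 + r)/(-11 + v))
p(613) + X(E(-19, -2), -170) = 177/94 + (-177 - 170)/(-11 + (-5 + 10*(-2) - 19*(-2))) = 177/94 - 347/(-11 + (-5 - 20 + 38)) = 177/94 - 347/(-11 + 13) = 177/94 - 347/2 = -8066/47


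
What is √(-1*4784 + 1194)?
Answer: I*√3590 ≈ 59.917*I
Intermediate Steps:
√(-1*4784 + 1194) = √(-4784 + 1194) = √(-3590) = I*√3590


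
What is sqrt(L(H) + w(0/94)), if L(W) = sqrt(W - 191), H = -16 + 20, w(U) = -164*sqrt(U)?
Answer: 187**(1/4)*sqrt(I) ≈ 2.6148 + 2.6148*I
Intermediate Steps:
H = 4
L(W) = sqrt(-191 + W)
sqrt(L(H) + w(0/94)) = sqrt(sqrt(-191 + 4) - 164*sqrt(0/94)) = sqrt(sqrt(-187) - 164*sqrt(0*(1/94))) = sqrt(I*sqrt(187) - 164*sqrt(0)) = sqrt(I*sqrt(187) - 164*0) = sqrt(I*sqrt(187) + 0) = sqrt(I*sqrt(187)) = 187**(1/4)*sqrt(I)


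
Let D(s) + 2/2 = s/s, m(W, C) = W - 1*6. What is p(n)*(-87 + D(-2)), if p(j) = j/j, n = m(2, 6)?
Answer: -87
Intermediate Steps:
m(W, C) = -6 + W (m(W, C) = W - 6 = -6 + W)
D(s) = 0 (D(s) = -1 + s/s = -1 + 1 = 0)
n = -4 (n = -6 + 2 = -4)
p(j) = 1
p(n)*(-87 + D(-2)) = 1*(-87 + 0) = 1*(-87) = -87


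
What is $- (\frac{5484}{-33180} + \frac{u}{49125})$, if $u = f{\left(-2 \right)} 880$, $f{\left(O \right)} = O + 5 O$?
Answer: $\frac{688647}{1811075} \approx 0.38024$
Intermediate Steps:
$f{\left(O \right)} = 6 O$
$u = -10560$ ($u = 6 \left(-2\right) 880 = \left(-12\right) 880 = -10560$)
$- (\frac{5484}{-33180} + \frac{u}{49125}) = - (\frac{5484}{-33180} - \frac{10560}{49125}) = - (5484 \left(- \frac{1}{33180}\right) - \frac{704}{3275}) = - (- \frac{457}{2765} - \frac{704}{3275}) = \left(-1\right) \left(- \frac{688647}{1811075}\right) = \frac{688647}{1811075}$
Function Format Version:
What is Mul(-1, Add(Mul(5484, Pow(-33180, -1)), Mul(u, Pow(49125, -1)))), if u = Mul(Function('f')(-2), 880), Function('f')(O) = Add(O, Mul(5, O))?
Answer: Rational(688647, 1811075) ≈ 0.38024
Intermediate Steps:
Function('f')(O) = Mul(6, O)
u = -10560 (u = Mul(Mul(6, -2), 880) = Mul(-12, 880) = -10560)
Mul(-1, Add(Mul(5484, Pow(-33180, -1)), Mul(u, Pow(49125, -1)))) = Mul(-1, Add(Mul(5484, Pow(-33180, -1)), Mul(-10560, Pow(49125, -1)))) = Mul(-1, Add(Mul(5484, Rational(-1, 33180)), Mul(-10560, Rational(1, 49125)))) = Mul(-1, Add(Rational(-457, 2765), Rational(-704, 3275))) = Mul(-1, Rational(-688647, 1811075)) = Rational(688647, 1811075)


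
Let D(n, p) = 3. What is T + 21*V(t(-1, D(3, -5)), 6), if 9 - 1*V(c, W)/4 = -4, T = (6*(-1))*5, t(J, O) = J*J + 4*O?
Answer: 1062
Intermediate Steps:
t(J, O) = J² + 4*O
T = -30 (T = -6*5 = -30)
V(c, W) = 52 (V(c, W) = 36 - 4*(-4) = 36 + 16 = 52)
T + 21*V(t(-1, D(3, -5)), 6) = -30 + 21*52 = -30 + 1092 = 1062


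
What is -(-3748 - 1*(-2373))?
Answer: 1375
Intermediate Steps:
-(-3748 - 1*(-2373)) = -(-3748 + 2373) = -1*(-1375) = 1375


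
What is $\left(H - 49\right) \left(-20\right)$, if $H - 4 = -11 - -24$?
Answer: $640$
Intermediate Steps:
$H = 17$ ($H = 4 - -13 = 4 + \left(-11 + 24\right) = 4 + 13 = 17$)
$\left(H - 49\right) \left(-20\right) = \left(17 - 49\right) \left(-20\right) = \left(-32\right) \left(-20\right) = 640$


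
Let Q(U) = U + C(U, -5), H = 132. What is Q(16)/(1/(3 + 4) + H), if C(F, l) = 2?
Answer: 126/925 ≈ 0.13622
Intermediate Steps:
Q(U) = 2 + U (Q(U) = U + 2 = 2 + U)
Q(16)/(1/(3 + 4) + H) = (2 + 16)/(1/(3 + 4) + 132) = 18/(1/7 + 132) = 18/(925/7) = (7/925)*18 = 126/925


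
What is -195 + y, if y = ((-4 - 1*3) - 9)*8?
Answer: -323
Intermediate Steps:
y = -128 (y = ((-4 - 3) - 9)*8 = (-7 - 9)*8 = -16*8 = -128)
-195 + y = -195 - 128 = -323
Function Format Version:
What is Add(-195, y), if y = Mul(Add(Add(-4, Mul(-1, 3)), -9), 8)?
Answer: -323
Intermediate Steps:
y = -128 (y = Mul(Add(Add(-4, -3), -9), 8) = Mul(Add(-7, -9), 8) = Mul(-16, 8) = -128)
Add(-195, y) = Add(-195, -128) = -323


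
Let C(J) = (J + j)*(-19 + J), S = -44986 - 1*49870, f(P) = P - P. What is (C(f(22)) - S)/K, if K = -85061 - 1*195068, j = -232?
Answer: -99264/280129 ≈ -0.35435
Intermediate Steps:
f(P) = 0
S = -94856 (S = -44986 - 49870 = -94856)
C(J) = (-232 + J)*(-19 + J) (C(J) = (J - 232)*(-19 + J) = (-232 + J)*(-19 + J))
K = -280129 (K = -85061 - 195068 = -280129)
(C(f(22)) - S)/K = ((4408 + 0² - 251*0) - 1*(-94856))/(-280129) = ((4408 + 0 + 0) + 94856)*(-1/280129) = (4408 + 94856)*(-1/280129) = 99264*(-1/280129) = -99264/280129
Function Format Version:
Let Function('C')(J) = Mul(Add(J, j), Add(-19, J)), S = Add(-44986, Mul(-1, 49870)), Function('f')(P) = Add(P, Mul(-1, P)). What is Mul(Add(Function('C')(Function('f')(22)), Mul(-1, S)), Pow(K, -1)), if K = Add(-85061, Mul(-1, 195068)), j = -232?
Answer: Rational(-99264, 280129) ≈ -0.35435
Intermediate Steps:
Function('f')(P) = 0
S = -94856 (S = Add(-44986, -49870) = -94856)
Function('C')(J) = Mul(Add(-232, J), Add(-19, J)) (Function('C')(J) = Mul(Add(J, -232), Add(-19, J)) = Mul(Add(-232, J), Add(-19, J)))
K = -280129 (K = Add(-85061, -195068) = -280129)
Mul(Add(Function('C')(Function('f')(22)), Mul(-1, S)), Pow(K, -1)) = Mul(Add(Add(4408, Pow(0, 2), Mul(-251, 0)), Mul(-1, -94856)), Pow(-280129, -1)) = Mul(Add(Add(4408, 0, 0), 94856), Rational(-1, 280129)) = Mul(Add(4408, 94856), Rational(-1, 280129)) = Mul(99264, Rational(-1, 280129)) = Rational(-99264, 280129)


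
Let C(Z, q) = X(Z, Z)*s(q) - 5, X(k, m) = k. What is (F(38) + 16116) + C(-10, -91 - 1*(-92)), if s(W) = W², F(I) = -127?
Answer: 15974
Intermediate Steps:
C(Z, q) = -5 + Z*q² (C(Z, q) = Z*q² - 5 = -5 + Z*q²)
(F(38) + 16116) + C(-10, -91 - 1*(-92)) = (-127 + 16116) + (-5 - 10*(-91 - 1*(-92))²) = 15989 + (-5 - 10*(-91 + 92)²) = 15989 + (-5 - 10*1²) = 15989 + (-5 - 10*1) = 15989 + (-5 - 10) = 15989 - 15 = 15974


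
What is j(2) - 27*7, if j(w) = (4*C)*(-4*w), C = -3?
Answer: -93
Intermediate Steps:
j(w) = 48*w (j(w) = (4*(-3))*(-4*w) = -(-48)*w = 48*w)
j(2) - 27*7 = 48*2 - 27*7 = 96 - 189 = -93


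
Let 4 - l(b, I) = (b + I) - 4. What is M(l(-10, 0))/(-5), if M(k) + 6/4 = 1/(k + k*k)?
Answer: 256/855 ≈ 0.29942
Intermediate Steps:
l(b, I) = 8 - I - b (l(b, I) = 4 - ((b + I) - 4) = 4 - ((I + b) - 4) = 4 - (-4 + I + b) = 4 + (4 - I - b) = 8 - I - b)
M(k) = -3/2 + 1/(k + k**2) (M(k) = -3/2 + 1/(k + k*k) = -3/2 + 1/(k + k**2))
M(l(-10, 0))/(-5) = ((2 - 3*(8 - 1*0 - 1*(-10)) - 3*(8 - 1*0 - 1*(-10))**2)/(2*(8 - 1*0 - 1*(-10))*(1 + (8 - 1*0 - 1*(-10)))))/(-5) = ((2 - 3*(8 + 0 + 10) - 3*(8 + 0 + 10)**2)/(2*(8 + 0 + 10)*(1 + (8 + 0 + 10))))*(-1/5) = ((1/2)*(2 - 3*18 - 3*18**2)/(18*(1 + 18)))*(-1/5) = ((1/2)*(1/18)*(2 - 54 - 3*324)/19)*(-1/5) = ((1/2)*(1/18)*(1/19)*(2 - 54 - 972))*(-1/5) = ((1/2)*(1/18)*(1/19)*(-1024))*(-1/5) = -256/171*(-1/5) = 256/855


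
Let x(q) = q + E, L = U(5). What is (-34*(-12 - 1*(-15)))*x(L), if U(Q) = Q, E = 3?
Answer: -816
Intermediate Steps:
L = 5
x(q) = 3 + q (x(q) = q + 3 = 3 + q)
(-34*(-12 - 1*(-15)))*x(L) = (-34*(-12 - 1*(-15)))*(3 + 5) = -34*(-12 + 15)*8 = -34*3*8 = -102*8 = -816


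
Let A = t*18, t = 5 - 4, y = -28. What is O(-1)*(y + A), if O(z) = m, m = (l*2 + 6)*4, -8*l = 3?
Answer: -210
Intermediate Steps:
l = -3/8 (l = -⅛*3 = -3/8 ≈ -0.37500)
t = 1
m = 21 (m = (-3/8*2 + 6)*4 = (-¾ + 6)*4 = (21/4)*4 = 21)
A = 18 (A = 1*18 = 18)
O(z) = 21
O(-1)*(y + A) = 21*(-28 + 18) = 21*(-10) = -210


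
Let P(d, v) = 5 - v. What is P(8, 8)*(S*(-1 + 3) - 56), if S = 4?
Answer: 144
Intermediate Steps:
P(8, 8)*(S*(-1 + 3) - 56) = (5 - 1*8)*(4*(-1 + 3) - 56) = (5 - 8)*(4*2 - 56) = -3*(8 - 56) = -3*(-48) = 144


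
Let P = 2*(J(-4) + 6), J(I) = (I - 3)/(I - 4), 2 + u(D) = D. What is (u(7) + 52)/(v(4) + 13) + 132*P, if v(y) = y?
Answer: 30912/17 ≈ 1818.4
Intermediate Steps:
u(D) = -2 + D
J(I) = (-3 + I)/(-4 + I)
P = 55/4 (P = 2*((-3 - 4)/(-4 - 4) + 6) = 2*(-7/(-8) + 6) = 2*(-1/8*(-7) + 6) = 2*(7/8 + 6) = 2*(55/8) = 55/4 ≈ 13.750)
(u(7) + 52)/(v(4) + 13) + 132*P = ((-2 + 7) + 52)/(4 + 13) + 132*(55/4) = (5 + 52)/17 + 1815 = 57*(1/17) + 1815 = 57/17 + 1815 = 30912/17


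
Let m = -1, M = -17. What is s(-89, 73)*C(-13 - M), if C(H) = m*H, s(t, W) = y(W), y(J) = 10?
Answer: -40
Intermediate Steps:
s(t, W) = 10
C(H) = -H
s(-89, 73)*C(-13 - M) = 10*(-(-13 - 1*(-17))) = 10*(-(-13 + 17)) = 10*(-1*4) = 10*(-4) = -40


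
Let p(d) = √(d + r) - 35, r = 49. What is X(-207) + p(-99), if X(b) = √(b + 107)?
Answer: -35 + 10*I + 5*I*√2 ≈ -35.0 + 17.071*I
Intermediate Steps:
X(b) = √(107 + b)
p(d) = -35 + √(49 + d) (p(d) = √(d + 49) - 35 = √(49 + d) - 35 = -35 + √(49 + d))
X(-207) + p(-99) = √(107 - 207) + (-35 + √(49 - 99)) = √(-100) + (-35 + √(-50)) = 10*I + (-35 + 5*I*√2) = -35 + 10*I + 5*I*√2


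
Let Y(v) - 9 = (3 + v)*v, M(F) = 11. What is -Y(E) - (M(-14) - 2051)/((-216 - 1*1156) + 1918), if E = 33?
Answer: -108587/91 ≈ -1193.3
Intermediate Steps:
Y(v) = 9 + v*(3 + v) (Y(v) = 9 + (3 + v)*v = 9 + v*(3 + v))
-Y(E) - (M(-14) - 2051)/((-216 - 1*1156) + 1918) = -(9 + 33² + 3*33) - (11 - 2051)/((-216 - 1*1156) + 1918) = -(9 + 1089 + 99) - (-2040)/((-216 - 1156) + 1918) = -1*1197 - (-2040)/(-1372 + 1918) = -1197 - (-2040)/546 = -1197 - 1*(-340/91) = -1197 + 340/91 = -108587/91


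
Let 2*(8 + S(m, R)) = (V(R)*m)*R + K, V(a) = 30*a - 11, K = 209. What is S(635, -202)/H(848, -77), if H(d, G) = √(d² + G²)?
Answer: 778727363*√725033/1450066 ≈ 4.5727e+5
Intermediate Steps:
V(a) = -11 + 30*a
S(m, R) = 193/2 + R*m*(-11 + 30*R)/2 (S(m, R) = -8 + (((-11 + 30*R)*m)*R + 209)/2 = -8 + ((m*(-11 + 30*R))*R + 209)/2 = -8 + (R*m*(-11 + 30*R) + 209)/2 = -8 + (209 + R*m*(-11 + 30*R))/2 = -8 + (209/2 + R*m*(-11 + 30*R)/2) = 193/2 + R*m*(-11 + 30*R)/2)
H(d, G) = √(G² + d²)
S(635, -202)/H(848, -77) = (193/2 + (½)*(-202)*635*(-11 + 30*(-202)))/(√((-77)² + 848²)) = (193/2 + (½)*(-202)*635*(-11 - 6060))/(√(5929 + 719104)) = (193/2 + (½)*(-202)*635*(-6071))/(√725033) = (193/2 + 389363585)*(√725033/725033) = 778727363*(√725033/725033)/2 = 778727363*√725033/1450066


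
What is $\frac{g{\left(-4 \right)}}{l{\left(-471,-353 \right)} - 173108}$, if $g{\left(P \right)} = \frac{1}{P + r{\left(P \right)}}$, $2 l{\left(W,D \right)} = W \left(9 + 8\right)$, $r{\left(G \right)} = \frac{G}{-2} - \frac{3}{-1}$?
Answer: $- \frac{2}{354223} \approx -5.6462 \cdot 10^{-6}$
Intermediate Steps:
$r{\left(G \right)} = 3 - \frac{G}{2}$ ($r{\left(G \right)} = G \left(- \frac{1}{2}\right) - -3 = - \frac{G}{2} + 3 = 3 - \frac{G}{2}$)
$l{\left(W,D \right)} = \frac{17 W}{2}$ ($l{\left(W,D \right)} = \frac{W \left(9 + 8\right)}{2} = \frac{W 17}{2} = \frac{17 W}{2}$)
$g{\left(P \right)} = \frac{1}{3 + \frac{P}{2}}$ ($g{\left(P \right)} = \frac{1}{P - \left(-3 + \frac{P}{2}\right)} = \frac{1}{3 + \frac{P}{2}}$)
$\frac{g{\left(-4 \right)}}{l{\left(-471,-353 \right)} - 173108} = \frac{2 \frac{1}{6 - 4}}{\frac{17}{2} \left(-471\right) - 173108} = \frac{2 \cdot \frac{1}{2}}{- \frac{8007}{2} - 173108} = \frac{2 \cdot \frac{1}{2}}{- \frac{354223}{2}} = \left(- \frac{2}{354223}\right) 1 = - \frac{2}{354223}$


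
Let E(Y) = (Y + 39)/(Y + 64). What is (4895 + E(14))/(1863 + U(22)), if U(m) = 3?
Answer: 381863/145548 ≈ 2.6236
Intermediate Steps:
E(Y) = (39 + Y)/(64 + Y)
(4895 + E(14))/(1863 + U(22)) = (4895 + (39 + 14)/(64 + 14))/(1863 + 3) = (4895 + 53/78)/1866 = (4895 + (1/78)*53)*(1/1866) = (4895 + 53/78)*(1/1866) = (381863/78)*(1/1866) = 381863/145548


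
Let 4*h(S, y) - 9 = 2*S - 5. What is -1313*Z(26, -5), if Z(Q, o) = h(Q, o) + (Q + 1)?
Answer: -53833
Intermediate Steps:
h(S, y) = 1 + S/2 (h(S, y) = 9/4 + (2*S - 5)/4 = 9/4 + (-5 + 2*S)/4 = 9/4 + (-5/4 + S/2) = 1 + S/2)
Z(Q, o) = 2 + 3*Q/2 (Z(Q, o) = (1 + Q/2) + (Q + 1) = (1 + Q/2) + (1 + Q) = 2 + 3*Q/2)
-1313*Z(26, -5) = -1313*(2 + (3/2)*26) = -1313*(2 + 39) = -1313*41 = -53833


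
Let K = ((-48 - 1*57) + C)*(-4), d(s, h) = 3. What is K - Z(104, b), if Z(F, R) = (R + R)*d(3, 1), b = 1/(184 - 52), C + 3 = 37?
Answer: 6247/22 ≈ 283.95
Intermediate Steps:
C = 34 (C = -3 + 37 = 34)
b = 1/132 ≈ 0.0075758
K = 284 (K = ((-48 - 1*57) + 34)*(-4) = ((-48 - 57) + 34)*(-4) = (-105 + 34)*(-4) = -71*(-4) = 284)
Z(F, R) = 6*R (Z(F, R) = (R + R)*3 = (2*R)*3 = 6*R)
K - Z(104, b) = 284 - 6/132 = 284 - 1*1/22 = 284 - 1/22 = 6247/22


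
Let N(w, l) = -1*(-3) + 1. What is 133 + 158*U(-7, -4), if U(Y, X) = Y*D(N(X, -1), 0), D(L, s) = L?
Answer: -4291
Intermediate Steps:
N(w, l) = 4 (N(w, l) = 3 + 1 = 4)
U(Y, X) = 4*Y (U(Y, X) = Y*4 = 4*Y)
133 + 158*U(-7, -4) = 133 + 158*(4*(-7)) = 133 + 158*(-28) = 133 - 4424 = -4291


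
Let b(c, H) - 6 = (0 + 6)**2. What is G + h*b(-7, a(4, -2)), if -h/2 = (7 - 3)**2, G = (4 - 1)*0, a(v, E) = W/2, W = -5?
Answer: -1344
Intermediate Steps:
a(v, E) = -5/2
b(c, H) = 42 (b(c, H) = 6 + (0 + 6)**2 = 6 + 6**2 = 6 + 36 = 42)
G = 0 (G = 3*0 = 0)
h = -32 (h = -2*(7 - 3)**2 = -2*4**2 = -2*16 = -32)
G + h*b(-7, a(4, -2)) = 0 - 32*42 = 0 - 1344 = -1344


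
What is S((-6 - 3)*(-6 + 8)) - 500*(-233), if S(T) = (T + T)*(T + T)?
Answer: 117796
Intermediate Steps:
S(T) = 4*T² (S(T) = (2*T)*(2*T) = 4*T²)
S((-6 - 3)*(-6 + 8)) - 500*(-233) = 4*((-6 - 3)*(-6 + 8))² - 500*(-233) = 4*(-9*2)² + 116500 = 4*(-18)² + 116500 = 4*324 + 116500 = 1296 + 116500 = 117796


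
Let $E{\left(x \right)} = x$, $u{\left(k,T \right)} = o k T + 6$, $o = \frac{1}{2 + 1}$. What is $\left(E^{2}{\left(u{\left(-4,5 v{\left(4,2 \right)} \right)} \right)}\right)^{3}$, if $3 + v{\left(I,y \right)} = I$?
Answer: $\frac{64}{729} \approx 0.087791$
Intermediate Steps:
$v{\left(I,y \right)} = -3 + I$
$o = \frac{1}{3} \approx 0.33333$
$u{\left(k,T \right)} = 6 + \frac{T k}{3}$ ($u{\left(k,T \right)} = \frac{k}{3} T + 6 = \frac{T k}{3} + 6 = 6 + \frac{T k}{3}$)
$\left(E^{2}{\left(u{\left(-4,5 v{\left(4,2 \right)} \right)} \right)}\right)^{3} = \left(\left(6 + \frac{1}{3} \cdot 5 \left(-3 + 4\right) \left(-4\right)\right)^{2}\right)^{3} = \left(\left(6 + \frac{1}{3} \cdot 5 \cdot 1 \left(-4\right)\right)^{2}\right)^{3} = \left(\left(6 + \frac{1}{3} \cdot 5 \left(-4\right)\right)^{2}\right)^{3} = \left(\left(6 - \frac{20}{3}\right)^{2}\right)^{3} = \left(\left(- \frac{2}{3}\right)^{2}\right)^{3} = \left(\frac{4}{9}\right)^{3} = \frac{64}{729}$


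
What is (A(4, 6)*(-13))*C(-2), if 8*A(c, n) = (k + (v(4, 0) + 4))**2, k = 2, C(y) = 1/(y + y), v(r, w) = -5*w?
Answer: 117/8 ≈ 14.625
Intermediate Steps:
C(y) = 1/(2*y)
A(c, n) = 9/2 (A(c, n) = (2 + (-5*0 + 4))**2/8 = (2 + (0 + 4))**2/8 = (2 + 4)**2/8 = (1/8)*6**2 = (1/8)*36 = 9/2)
(A(4, 6)*(-13))*C(-2) = ((9/2)*(-13))*((1/2)/(-2)) = -117*(-1)/(4*2) = -117/2*(-1/4) = 117/8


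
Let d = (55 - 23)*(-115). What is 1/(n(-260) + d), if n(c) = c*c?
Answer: 1/63920 ≈ 1.5645e-5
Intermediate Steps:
d = -3680 (d = 32*(-115) = -3680)
n(c) = c²
1/(n(-260) + d) = 1/((-260)² - 3680) = 1/(67600 - 3680) = 1/63920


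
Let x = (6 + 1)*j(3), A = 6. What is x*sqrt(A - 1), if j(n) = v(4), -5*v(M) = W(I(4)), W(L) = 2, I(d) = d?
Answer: -14*sqrt(5)/5 ≈ -6.2610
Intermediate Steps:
v(M) = -2/5 (v(M) = -1/5*2 = -2/5)
j(n) = -2/5
x = -14/5 (x = (6 + 1)*(-2/5) = 7*(-2/5) = -14/5 ≈ -2.8000)
x*sqrt(A - 1) = -14*sqrt(6 - 1)/5 = -14*sqrt(5)/5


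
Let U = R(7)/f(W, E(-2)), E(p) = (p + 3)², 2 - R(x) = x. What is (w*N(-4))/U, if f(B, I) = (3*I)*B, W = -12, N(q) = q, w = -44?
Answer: 6336/5 ≈ 1267.2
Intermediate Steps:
R(x) = 2 - x
E(p) = (3 + p)²
f(B, I) = 3*B*I
U = 5/36 (U = (2 - 1*7)/((3*(-12)*(3 - 2)²)) = (2 - 7)/((3*(-12)*1²)) = -5/(3*(-12)*1) = -5/(-36) = -5*(-1/36) = 5/36 ≈ 0.13889)
(w*N(-4))/U = (-44*(-4))/(5/36) = 176*(36/5) = 6336/5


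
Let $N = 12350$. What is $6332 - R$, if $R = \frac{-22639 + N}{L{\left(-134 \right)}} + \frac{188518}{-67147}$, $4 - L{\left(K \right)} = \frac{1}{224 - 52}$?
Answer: $\frac{411055185290}{46129989} \approx 8910.8$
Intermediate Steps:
$L{\left(K \right)} = \frac{687}{172}$ ($L{\left(K \right)} = 4 - \frac{1}{224 - 52} = 4 - \frac{1}{172} = \frac{687}{172}$)
$R = - \frac{118960094942}{46129989}$ ($R = \frac{-22639 + 12350}{\frac{687}{172}} + \frac{188518}{-67147} = \left(-10289\right) \frac{172}{687} + 188518 \left(- \frac{1}{67147}\right) = - \frac{1769708}{687} - \frac{188518}{67147} = - \frac{118960094942}{46129989} \approx -2578.8$)
$6332 - R = 6332 - - \frac{118960094942}{46129989} = 6332 + \frac{118960094942}{46129989} = \frac{411055185290}{46129989}$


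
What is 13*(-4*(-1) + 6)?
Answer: 130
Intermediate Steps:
13*(-4*(-1) + 6) = 13*(4 + 6) = 13*10 = 130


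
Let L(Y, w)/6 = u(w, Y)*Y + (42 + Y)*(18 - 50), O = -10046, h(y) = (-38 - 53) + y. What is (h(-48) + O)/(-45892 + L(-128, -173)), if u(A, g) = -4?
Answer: 10185/26308 ≈ 0.38714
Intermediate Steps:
h(y) = -91 + y
L(Y, w) = -8064 - 216*Y (L(Y, w) = 6*(-4*Y + (42 + Y)*(18 - 50)) = 6*(-4*Y + (42 + Y)*(-32)) = 6*(-4*Y + (-1344 - 32*Y)) = 6*(-1344 - 36*Y) = -8064 - 216*Y)
(h(-48) + O)/(-45892 + L(-128, -173)) = ((-91 - 48) - 10046)/(-45892 + (-8064 - 216*(-128))) = (-139 - 10046)/(-45892 + (-8064 + 27648)) = -10185/(-45892 + 19584) = -10185/(-26308) = -10185*(-1/26308) = 10185/26308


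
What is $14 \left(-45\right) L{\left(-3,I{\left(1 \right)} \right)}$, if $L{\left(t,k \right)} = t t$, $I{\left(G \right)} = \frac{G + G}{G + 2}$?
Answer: $-5670$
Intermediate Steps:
$I{\left(G \right)} = \frac{2 G}{2 + G}$
$L{\left(t,k \right)} = t^{2}$
$14 \left(-45\right) L{\left(-3,I{\left(1 \right)} \right)} = 14 \left(-45\right) \left(-3\right)^{2} = \left(-630\right) 9 = -5670$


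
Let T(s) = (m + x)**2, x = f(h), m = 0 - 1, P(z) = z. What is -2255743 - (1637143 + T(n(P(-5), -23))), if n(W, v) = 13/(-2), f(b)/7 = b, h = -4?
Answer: -3893727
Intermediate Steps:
f(b) = 7*b
m = -1
n(W, v) = -13/2 (n(W, v) = 13*(-1/2) = -13/2)
x = -28 (x = 7*(-4) = -28)
T(s) = 841 (T(s) = (-1 - 28)**2 = (-29)**2 = 841)
-2255743 - (1637143 + T(n(P(-5), -23))) = -2255743 - (1637143 + 841) = -2255743 - 1*1637984 = -2255743 - 1637984 = -3893727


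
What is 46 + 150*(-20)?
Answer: -2954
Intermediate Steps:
46 + 150*(-20) = 46 - 3000 = -2954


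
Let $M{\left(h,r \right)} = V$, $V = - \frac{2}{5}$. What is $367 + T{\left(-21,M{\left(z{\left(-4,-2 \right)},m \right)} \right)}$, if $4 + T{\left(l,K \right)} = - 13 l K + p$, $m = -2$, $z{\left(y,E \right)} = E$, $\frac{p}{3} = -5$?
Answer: $\frac{1194}{5} \approx 238.8$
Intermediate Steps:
$p = -15$ ($p = 3 \left(-5\right) = -15$)
$V = - \frac{2}{5}$ ($V = \left(-2\right) \frac{1}{5} = - \frac{2}{5} \approx -0.4$)
$M{\left(h,r \right)} = - \frac{2}{5}$
$T{\left(l,K \right)} = -19 - 13 K l$ ($T{\left(l,K \right)} = -4 + \left(- 13 l K - 15\right) = -4 - \left(15 + 13 K l\right) = -19 - 13 K l$)
$367 + T{\left(-21,M{\left(z{\left(-4,-2 \right)},m \right)} \right)} = 367 - \left(19 - - \frac{546}{5}\right) = 367 - \frac{641}{5} = \frac{1194}{5}$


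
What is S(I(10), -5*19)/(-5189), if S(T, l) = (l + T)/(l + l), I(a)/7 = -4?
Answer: -123/985910 ≈ -0.00012476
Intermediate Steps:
I(a) = -28 (I(a) = 7*(-4) = -28)
S(T, l) = (T + l)/(2*l) (S(T, l) = (T + l)/((2*l)) = (T + l)*(1/(2*l)) = (T + l)/(2*l))
S(I(10), -5*19)/(-5189) = ((-28 - 5*19)/(2*((-5*19))))/(-5189) = ((1/2)*(-28 - 95)/(-95))*(-1/5189) = ((1/2)*(-1/95)*(-123))*(-1/5189) = (123/190)*(-1/5189) = -123/985910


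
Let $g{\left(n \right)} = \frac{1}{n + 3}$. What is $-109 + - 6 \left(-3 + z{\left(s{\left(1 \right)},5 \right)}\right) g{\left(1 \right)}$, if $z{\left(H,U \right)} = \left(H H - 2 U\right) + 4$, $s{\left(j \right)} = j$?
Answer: $-97$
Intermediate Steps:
$g{\left(n \right)} = \frac{1}{3 + n}$
$z{\left(H,U \right)} = 4 + H^{2} - 2 U$ ($z{\left(H,U \right)} = \left(H^{2} - 2 U\right) + 4 = 4 + H^{2} - 2 U$)
$-109 + - 6 \left(-3 + z{\left(s{\left(1 \right)},5 \right)}\right) g{\left(1 \right)} = -109 + \frac{\left(-6\right) \left(-3 + \left(4 + 1^{2} - 10\right)\right)}{3 + 1} = -109 + \frac{\left(-6\right) \left(-3 + \left(4 + 1 - 10\right)\right)}{4} = -109 + - 6 \left(-3 - 5\right) \frac{1}{4} = -109 + \left(-6\right) \left(-8\right) \frac{1}{4} = -109 + 48 \cdot \frac{1}{4} = -109 + 12 = -97$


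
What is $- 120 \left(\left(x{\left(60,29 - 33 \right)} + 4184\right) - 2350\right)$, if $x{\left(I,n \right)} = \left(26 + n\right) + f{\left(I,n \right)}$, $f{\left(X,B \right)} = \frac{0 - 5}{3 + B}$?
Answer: $-223320$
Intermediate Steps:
$f{\left(X,B \right)} = - \frac{5}{3 + B}$
$x{\left(I,n \right)} = 26 + n - \frac{5}{3 + n}$ ($x{\left(I,n \right)} = \left(26 + n\right) - \frac{5}{3 + n} = 26 + n - \frac{5}{3 + n}$)
$- 120 \left(\left(x{\left(60,29 - 33 \right)} + 4184\right) - 2350\right) = - 120 \left(\left(\frac{-5 + \left(3 + \left(29 - 33\right)\right) \left(26 + \left(29 - 33\right)\right)}{3 + \left(29 - 33\right)} + 4184\right) - 2350\right) = - 120 \left(\left(\frac{-5 + \left(3 - 4\right) \left(26 - 4\right)}{3 - 4} + 4184\right) - 2350\right) = - 120 \left(\left(\frac{-5 - 22}{-1} + 4184\right) - 2350\right) = - 120 \left(\left(- (-5 - 22) + 4184\right) - 2350\right) = - 120 \left(\left(\left(-1\right) \left(-27\right) + 4184\right) - 2350\right) = - 120 \left(\left(27 + 4184\right) - 2350\right) = - 120 \left(4211 - 2350\right) = \left(-120\right) 1861 = -223320$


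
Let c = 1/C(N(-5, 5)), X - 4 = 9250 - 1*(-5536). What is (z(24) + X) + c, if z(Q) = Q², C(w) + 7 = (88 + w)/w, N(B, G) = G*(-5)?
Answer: 3657083/238 ≈ 15366.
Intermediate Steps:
N(B, G) = -5*G
C(w) = -7 + (88 + w)/w
X = 14790 (X = 4 + (9250 - 1*(-5536)) = 4 + (9250 + 5536) = 4 + 14786 = 14790)
c = -25/238 (c = 1/(-6 + 88/((-5*5))) = 1/(-6 + 88/(-25)) = 1/(-6 + 88*(-1/25)) = 1/(-6 - 88/25) = 1/(-238/25) = -25/238 ≈ -0.10504)
(z(24) + X) + c = (24² + 14790) - 25/238 = (576 + 14790) - 25/238 = 15366 - 25/238 = 3657083/238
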